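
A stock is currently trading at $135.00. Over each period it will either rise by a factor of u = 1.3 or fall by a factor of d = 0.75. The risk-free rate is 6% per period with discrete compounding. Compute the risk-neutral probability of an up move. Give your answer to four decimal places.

p = 0.5636

Risk-neutral probability p = (1 + 0.06 − 0.75)/(1.3 − 0.75) = 0.3100/0.5500 = 0.5636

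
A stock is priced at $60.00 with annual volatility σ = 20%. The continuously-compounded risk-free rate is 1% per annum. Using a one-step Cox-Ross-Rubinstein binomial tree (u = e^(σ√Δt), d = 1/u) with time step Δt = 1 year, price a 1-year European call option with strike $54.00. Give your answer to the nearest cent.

CRR parameters: u = e^(σ√Δt) = e^(0.2·√1) = 1.2214, d = 1/u = 0.8187
Per-period rate: rΔt = 0.01·1 = 0.01, so R = e^0.01 = 1.0101
Risk-neutral probability p = (e^0.01 − 0.8187)/(1.2214 − 0.8187) = 0.1913/0.4027 = 0.4751
Terminal stock prices: S_u = 73.28, S_d = 49.12
Terminal payoffs (S − K): max(19.28, 0) = 19.28, max(-4.876, 0) = 0
Node 0 (S = 60): V_0 = e^(−0.01)·[0.4751·19.2842 + 0.5249·0.0000] = 9.0712

$9.07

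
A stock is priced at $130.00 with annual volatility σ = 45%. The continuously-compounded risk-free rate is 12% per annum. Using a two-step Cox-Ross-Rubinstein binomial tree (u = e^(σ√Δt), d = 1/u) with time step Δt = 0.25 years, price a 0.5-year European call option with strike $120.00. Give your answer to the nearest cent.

CRR parameters: u = e^(σ√Δt) = e^(0.45·√0.25) = 1.2523, d = 1/u = 0.7985
Per-period rate: rΔt = 0.12·0.25 = 0.03, so R = e^0.03 = 1.0305
Risk-neutral probability p = (e^0.03 − 0.7985)/(1.2523 − 0.7985) = 0.2319/0.4538 = 0.5111
Terminal stock prices: S_uu = 203.9, S_ud = 130, S_dd = 82.89
Terminal payoffs (S − K): max(83.88, 0) = 83.88, max(10, 0) = 10, max(-37.11, 0) = 0
Node u (S = 162.8): V_u = e^(−0.03)·[0.5111·83.8806 + 0.4889·10.0000] = 46.3485
Node d (S = 103.8): V_d = e^(−0.03)·[0.5111·10.0000 + 0.4889·0.0000] = 4.9599
Node 0 (S = 130): V_0 = e^(−0.03)·[0.5111·46.3485 + 0.4889·4.9599] = 25.3416

$25.34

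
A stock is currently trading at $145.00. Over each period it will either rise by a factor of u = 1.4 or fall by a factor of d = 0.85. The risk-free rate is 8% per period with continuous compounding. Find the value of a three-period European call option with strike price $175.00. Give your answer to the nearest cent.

Risk-neutral probability p = (e^0.08 − 0.85)/(1.4 − 0.85) = 0.2333/0.5500 = 0.4242
Terminal stock prices: S_uuu = 397.9, S_uud = 241.6, S_udd = 146.7, S_ddd = 89.05
Terminal payoffs (S − K): max(222.9, 0) = 222.9, max(66.57, 0) = 66.57, max(-28.33, 0) = 0, max(-85.95, 0) = 0
Node uu (S = 284.2): V_uu = e^(−0.08)·[0.4242·222.8800 + 0.5758·66.5700] = 122.6546
Node ud (S = 172.5): V_ud = e^(−0.08)·[0.4242·66.5700 + 0.5758·0.0000] = 26.0653
Node dd (S = 104.8): V_dd = e^(−0.08)·[0.4242·0.0000 + 0.5758·0.0000] = 0.0000
Node u (S = 203): V_u = e^(−0.08)·[0.4242·122.6546 + 0.5758·26.0653] = 61.8806
Node d (S = 123.2): V_d = e^(−0.08)·[0.4242·26.0653 + 0.5758·0.0000] = 10.2058
Node 0 (S = 145): V_0 = e^(−0.08)·[0.4242·61.8806 + 0.5758·10.2058] = 29.6543

$29.65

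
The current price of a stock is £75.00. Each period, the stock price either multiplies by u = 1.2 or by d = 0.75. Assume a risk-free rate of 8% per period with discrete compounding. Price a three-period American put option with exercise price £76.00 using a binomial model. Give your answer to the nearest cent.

£6.30

Risk-neutral probability p = (1 + 0.08 − 0.75)/(1.2 − 0.75) = 0.3300/0.4500 = 0.7333
Terminal stock prices: S_uuu = 129.6, S_uud = 81, S_udd = 50.62, S_ddd = 31.64
Terminal payoffs (K − S): max(-53.6, 0) = 0, max(-5, 0) = 0, max(25.38, 0) = 25.38, max(44.36, 0) = 44.36
Node uu (S = 108): continuation = 1/1.08·[0.7333·0.0000 + 0.2667·0.0000] = 0.0000; exercise value = 0.0000 ≤ continuation, so V_uu = 0.0000
Node ud (S = 67.5): continuation = 1/1.08·[0.7333·0.0000 + 0.2667·25.3750] = 6.2654; exercise value = 8.5000 > continuation, so V_ud = 8.5000 (exercise)
Node dd (S = 42.19): continuation = 1/1.08·[0.7333·25.3750 + 0.2667·44.3594] = 28.1829; exercise value = 33.8125 > continuation, so V_dd = 33.8125 (exercise)
Node u (S = 90): continuation = 1/1.08·[0.7333·0.0000 + 0.2667·8.5000] = 2.0988; exercise value = 0.0000 ≤ continuation, so V_u = 2.0988
Node d (S = 56.25): continuation = 1/1.08·[0.7333·8.5000 + 0.2667·33.8125] = 14.1204; exercise value = 19.7500 > continuation, so V_d = 19.7500 (exercise)
Node 0 (S = 75): continuation = 1/1.08·[0.7333·2.0988 + 0.2667·19.7500] = 6.3016; exercise value = 1.0000 ≤ continuation, so V_0 = 6.3016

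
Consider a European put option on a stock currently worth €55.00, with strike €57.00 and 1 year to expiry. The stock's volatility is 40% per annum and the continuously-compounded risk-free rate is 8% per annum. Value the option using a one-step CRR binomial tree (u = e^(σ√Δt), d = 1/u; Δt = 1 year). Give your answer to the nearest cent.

CRR parameters: u = e^(σ√Δt) = e^(0.4·√1) = 1.4918, d = 1/u = 0.6703
Per-period rate: rΔt = 0.08·1 = 0.08, so R = e^0.08 = 1.0833
Risk-neutral probability p = (e^0.08 − 0.6703)/(1.4918 − 0.6703) = 0.4130/0.8215 = 0.5027
Terminal stock prices: S_u = 82.05, S_d = 36.87
Terminal payoffs (K − S): max(-25.05, 0) = 0, max(20.13, 0) = 20.13
Node 0 (S = 55): V_0 = e^(−0.08)·[0.5027·0.0000 + 0.4973·20.1324] = 9.2422

€9.24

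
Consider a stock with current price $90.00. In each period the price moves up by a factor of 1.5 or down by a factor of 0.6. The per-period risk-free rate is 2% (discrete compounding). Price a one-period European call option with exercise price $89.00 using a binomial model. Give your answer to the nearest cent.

Risk-neutral probability p = (1 + 0.02 − 0.6)/(1.5 − 0.6) = 0.4200/0.9000 = 0.4667
Terminal stock prices: S_u = 135, S_d = 54
Terminal payoffs (S − K): max(46, 0) = 46, max(-35, 0) = 0
Node 0 (S = 90): V_0 = 1/1.02·[0.4667·46.0000 + 0.5333·0.0000] = 21.0458

$21.05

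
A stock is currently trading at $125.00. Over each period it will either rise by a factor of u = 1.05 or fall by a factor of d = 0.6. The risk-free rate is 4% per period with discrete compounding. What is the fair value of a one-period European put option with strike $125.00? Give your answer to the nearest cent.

Risk-neutral probability p = (1 + 0.04 − 0.6)/(1.05 − 0.6) = 0.4400/0.4500 = 0.9778
Terminal stock prices: S_u = 131.2, S_d = 75
Terminal payoffs (K − S): max(-6.25, 0) = 0, max(50, 0) = 50
Node 0 (S = 125): V_0 = 1/1.04·[0.9778·0.0000 + 0.0222·50.0000] = 1.0684

$1.07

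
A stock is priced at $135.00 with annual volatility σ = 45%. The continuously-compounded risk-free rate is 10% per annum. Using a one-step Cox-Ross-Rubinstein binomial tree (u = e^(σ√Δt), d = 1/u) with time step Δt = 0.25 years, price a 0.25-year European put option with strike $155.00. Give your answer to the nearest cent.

CRR parameters: u = e^(σ√Δt) = e^(0.45·√0.25) = 1.2523, d = 1/u = 0.7985
Per-period rate: rΔt = 0.1·0.25 = 0.025, so R = e^0.025 = 1.0253
Risk-neutral probability p = (e^0.025 − 0.7985)/(1.2523 − 0.7985) = 0.2268/0.4538 = 0.4998
Terminal stock prices: S_u = 169.1, S_d = 107.8
Terminal payoffs (K − S): max(-14.06, 0) = 0, max(47.2, 0) = 47.2
Node 0 (S = 135): V_0 = e^(−0.025)·[0.4998·0.0000 + 0.5002·47.2003] = 23.0281

$23.03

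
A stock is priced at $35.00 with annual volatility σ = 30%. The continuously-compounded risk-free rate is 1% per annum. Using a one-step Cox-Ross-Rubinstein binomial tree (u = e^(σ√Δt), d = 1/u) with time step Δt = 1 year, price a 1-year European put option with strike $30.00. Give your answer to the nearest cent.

CRR parameters: u = e^(σ√Δt) = e^(0.3·√1) = 1.3499, d = 1/u = 0.7408
Per-period rate: rΔt = 0.01·1 = 0.01, so R = e^0.01 = 1.0101
Risk-neutral probability p = (e^0.01 − 0.7408)/(1.3499 − 0.7408) = 0.2692/0.6090 = 0.4421
Terminal stock prices: S_u = 47.25, S_d = 25.93
Terminal payoffs (K − S): max(-17.25, 0) = 0, max(4.071, 0) = 4.071
Node 0 (S = 35): V_0 = e^(−0.01)·[0.4421·0.0000 + 0.5579·4.0714] = 2.2490

$2.25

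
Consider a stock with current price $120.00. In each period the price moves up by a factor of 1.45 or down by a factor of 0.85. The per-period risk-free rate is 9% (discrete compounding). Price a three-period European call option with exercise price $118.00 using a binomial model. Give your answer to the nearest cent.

Risk-neutral probability p = (1 + 0.09 − 0.85)/(1.45 − 0.85) = 0.2400/0.6000 = 0.4000
Terminal stock prices: S_uuu = 365.8, S_uud = 214.5, S_udd = 125.7, S_ddd = 73.69
Terminal payoffs (S − K): max(247.8, 0) = 247.8, max(96.46, 0) = 96.46, max(7.715, 0) = 7.715, max(-44.31, 0) = 0
Node uu (S = 252.3): V_uu = 1/1.09·[0.4000·247.8350 + 0.6000·96.4550] = 144.0431
Node ud (S = 147.9): V_ud = 1/1.09·[0.4000·96.4550 + 0.6000·7.7150] = 39.6431
Node dd (S = 86.7): V_dd = 1/1.09·[0.4000·7.7150 + 0.6000·0.0000] = 2.8312
Node u (S = 174): V_u = 1/1.09·[0.4000·144.0431 + 0.6000·39.6431] = 74.6818
Node d (S = 102): V_d = 1/1.09·[0.4000·39.6431 + 0.6000·2.8312] = 16.1064
Node 0 (S = 120): V_0 = 1/1.09·[0.4000·74.6818 + 0.6000·16.1064] = 36.2721

$36.27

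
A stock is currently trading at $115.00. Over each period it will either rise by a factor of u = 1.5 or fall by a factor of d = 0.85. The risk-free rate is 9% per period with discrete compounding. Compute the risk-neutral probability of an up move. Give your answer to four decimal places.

p = 0.3692

Risk-neutral probability p = (1 + 0.09 − 0.85)/(1.5 − 0.85) = 0.2400/0.6500 = 0.3692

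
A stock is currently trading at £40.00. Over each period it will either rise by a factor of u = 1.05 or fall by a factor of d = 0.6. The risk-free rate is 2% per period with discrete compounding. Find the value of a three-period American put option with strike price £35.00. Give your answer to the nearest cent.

Risk-neutral probability p = (1 + 0.02 − 0.6)/(1.05 − 0.6) = 0.4200/0.4500 = 0.9333
Terminal stock prices: S_uuu = 46.31, S_uud = 26.46, S_udd = 15.12, S_ddd = 8.64
Terminal payoffs (K − S): max(-11.31, 0) = 0, max(8.54, 0) = 8.54, max(19.88, 0) = 19.88, max(26.36, 0) = 26.36
Node uu (S = 44.1): continuation = 1/1.02·[0.9333·0.0000 + 0.0667·8.5400] = 0.5582; exercise value = 0.0000 ≤ continuation, so V_uu = 0.5582
Node ud (S = 25.2): continuation = 1/1.02·[0.9333·8.5400 + 0.0667·19.8800] = 9.1137; exercise value = 9.8000 > continuation, so V_ud = 9.8000 (exercise)
Node dd (S = 14.4): continuation = 1/1.02·[0.9333·19.8800 + 0.0667·26.3600] = 19.9137; exercise value = 20.6000 > continuation, so V_dd = 20.6000 (exercise)
Node u (S = 42): continuation = 1/1.02·[0.9333·0.5582 + 0.0667·9.8000] = 1.1513; exercise value = 0.0000 ≤ continuation, so V_u = 1.1513
Node d (S = 24): continuation = 1/1.02·[0.9333·9.8000 + 0.0667·20.6000] = 10.3137; exercise value = 11.0000 > continuation, so V_d = 11.0000 (exercise)
Node 0 (S = 40): continuation = 1/1.02·[0.9333·1.1513 + 0.0667·11.0000] = 1.7724; exercise value = 0.0000 ≤ continuation, so V_0 = 1.7724

£1.77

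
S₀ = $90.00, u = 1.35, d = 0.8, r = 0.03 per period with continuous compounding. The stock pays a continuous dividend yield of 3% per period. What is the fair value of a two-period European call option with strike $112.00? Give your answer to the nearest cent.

$6.48

Per-period risk-free factor R = e^0.03 = 1.0305; dividend-adjusted growth = e^(0.03−0.03) = 1.0000.
Risk-neutral probability p = (1.0000 − 0.8)/(1.35 − 0.8) = 0.2000/0.5500 = 0.3636
Terminal stock prices: S_uu = 164, S_ud = 97.2, S_dd = 57.6
Terminal payoffs (S − K): max(52.03, 0) = 52.03, max(-14.8, 0) = 0, max(-54.4, 0) = 0
Node u (S = 121.5): V_u = e^(−0.03)·[0.3636·52.0250 + 0.6364·0.0000] = 18.3591
Node d (S = 72): V_d = e^(−0.03)·[0.3636·0.0000 + 0.6364·0.0000] = 0.0000
Node 0 (S = 90): V_0 = e^(−0.03)·[0.3636·18.3591 + 0.6364·0.0000] = 6.4787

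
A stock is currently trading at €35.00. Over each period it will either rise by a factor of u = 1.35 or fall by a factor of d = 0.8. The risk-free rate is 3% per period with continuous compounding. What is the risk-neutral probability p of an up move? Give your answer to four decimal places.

p = 0.4190

Risk-neutral probability p = (e^0.03 − 0.8)/(1.35 − 0.8) = 0.2305/0.5500 = 0.4190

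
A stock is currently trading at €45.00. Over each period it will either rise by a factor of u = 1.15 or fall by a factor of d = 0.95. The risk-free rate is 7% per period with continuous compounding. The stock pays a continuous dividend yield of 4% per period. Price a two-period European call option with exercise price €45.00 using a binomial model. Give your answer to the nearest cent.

Per-period risk-free factor R = e^0.07 = 1.0725; dividend-adjusted growth = e^(0.07−0.04) = 1.0305.
Risk-neutral probability p = (1.0305 − 0.95)/(1.15 − 0.95) = 0.0805/0.2000 = 0.4023
Terminal stock prices: S_uu = 59.51, S_ud = 49.16, S_dd = 40.61
Terminal payoffs (S − K): max(14.51, 0) = 14.51, max(4.162, 0) = 4.162, max(-4.388, 0) = 0
Node u (S = 51.75): V_u = e^(−0.07)·[0.4023·14.5125 + 0.5977·4.1625] = 7.7631
Node d (S = 42.75): V_d = e^(−0.07)·[0.4023·4.1625 + 0.5977·0.0000] = 1.5613
Node 0 (S = 45): V_0 = e^(−0.07)·[0.4023·7.7631 + 0.5977·1.5613] = 3.7819

€3.78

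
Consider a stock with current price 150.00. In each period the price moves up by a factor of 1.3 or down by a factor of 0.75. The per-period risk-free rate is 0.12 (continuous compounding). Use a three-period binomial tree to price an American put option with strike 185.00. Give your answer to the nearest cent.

Risk-neutral probability p = (e^0.12 − 0.75)/(1.3 − 0.75) = 0.3775/0.5500 = 0.6864
Terminal stock prices: S_uuu = 329.6, S_uud = 190.1, S_udd = 109.7, S_ddd = 63.28
Terminal payoffs (K − S): max(-144.6, 0) = 0, max(-5.125, 0) = 0, max(75.31, 0) = 75.31, max(121.7, 0) = 121.7
Node uu (S = 253.5): continuation = e^(−0.12)·[0.6864·0.0000 + 0.3136·0.0000] = 0.0000; exercise value = 0.0000 ≤ continuation, so V_uu = 0.0000
Node ud (S = 146.2): continuation = e^(−0.12)·[0.6864·0.0000 + 0.3136·75.3125] = 20.9501; exercise value = 38.7500 > continuation, so V_ud = 38.7500 (exercise)
Node dd (S = 84.38): continuation = e^(−0.12)·[0.6864·75.3125 + 0.3136·121.7188] = 79.7053; exercise value = 100.6250 > continuation, so V_dd = 100.6250 (exercise)
Node u (S = 195): continuation = e^(−0.12)·[0.6864·0.0000 + 0.3136·38.7500] = 10.7793; exercise value = 0.0000 ≤ continuation, so V_u = 10.7793
Node d (S = 112.5): continuation = e^(−0.12)·[0.6864·38.7500 + 0.3136·100.6250] = 51.5803; exercise value = 72.5000 > continuation, so V_d = 72.5000 (exercise)
Node 0 (S = 150): continuation = e^(−0.12)·[0.6864·10.7793 + 0.3136·72.5000] = 26.7296; exercise value = 35.0000 > continuation, so V_0 = 35.0000 (exercise)

35.00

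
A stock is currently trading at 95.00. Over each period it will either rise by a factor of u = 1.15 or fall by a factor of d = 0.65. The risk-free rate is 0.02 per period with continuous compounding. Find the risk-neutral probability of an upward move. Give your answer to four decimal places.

Risk-neutral probability p = (e^0.02 − 0.65)/(1.15 − 0.65) = 0.3702/0.5000 = 0.7404

p = 0.7404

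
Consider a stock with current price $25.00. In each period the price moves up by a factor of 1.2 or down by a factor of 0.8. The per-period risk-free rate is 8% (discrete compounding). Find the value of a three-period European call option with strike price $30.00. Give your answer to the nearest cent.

$3.59

Risk-neutral probability p = (1 + 0.08 − 0.8)/(1.2 − 0.8) = 0.2800/0.4000 = 0.7000
Terminal stock prices: S_uuu = 43.2, S_uud = 28.8, S_udd = 19.2, S_ddd = 12.8
Terminal payoffs (S − K): max(13.2, 0) = 13.2, max(-1.2, 0) = 0, max(-10.8, 0) = 0, max(-17.2, 0) = 0
Node uu (S = 36): V_uu = 1/1.08·[0.7000·13.2000 + 0.3000·0.0000] = 8.5556
Node ud (S = 24): V_ud = 1/1.08·[0.7000·0.0000 + 0.3000·0.0000] = 0.0000
Node dd (S = 16): V_dd = 1/1.08·[0.7000·0.0000 + 0.3000·0.0000] = 0.0000
Node u (S = 30): V_u = 1/1.08·[0.7000·8.5556 + 0.3000·0.0000] = 5.5453
Node d (S = 20): V_d = 1/1.08·[0.7000·0.0000 + 0.3000·0.0000] = 0.0000
Node 0 (S = 25): V_0 = 1/1.08·[0.7000·5.5453 + 0.3000·0.0000] = 3.5942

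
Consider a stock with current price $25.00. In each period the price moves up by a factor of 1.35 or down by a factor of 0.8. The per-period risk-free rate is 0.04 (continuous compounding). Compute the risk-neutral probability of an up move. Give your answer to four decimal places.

Risk-neutral probability p = (e^0.04 − 0.8)/(1.35 − 0.8) = 0.2408/0.5500 = 0.4378

p = 0.4378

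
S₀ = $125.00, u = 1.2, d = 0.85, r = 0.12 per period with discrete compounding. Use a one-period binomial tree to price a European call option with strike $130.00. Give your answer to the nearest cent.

Risk-neutral probability p = (1 + 0.12 − 0.85)/(1.2 − 0.85) = 0.2700/0.3500 = 0.7714
Terminal stock prices: S_u = 150, S_d = 106.2
Terminal payoffs (S − K): max(20, 0) = 20, max(-23.75, 0) = 0
Node 0 (S = 125): V_0 = 1/1.12·[0.7714·20.0000 + 0.2286·0.0000] = 13.7755

$13.78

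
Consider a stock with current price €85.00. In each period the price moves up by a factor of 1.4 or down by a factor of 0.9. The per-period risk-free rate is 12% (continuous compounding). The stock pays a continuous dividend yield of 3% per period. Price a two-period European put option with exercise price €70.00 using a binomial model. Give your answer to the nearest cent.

€0.34

Per-period risk-free factor R = e^0.12 = 1.1275; dividend-adjusted growth = e^(0.12−0.03) = 1.0942.
Risk-neutral probability p = (1.0942 − 0.9)/(1.4 − 0.9) = 0.1942/0.5000 = 0.3883
Terminal stock prices: S_uu = 166.6, S_ud = 107.1, S_dd = 68.85
Terminal payoffs (K − S): max(-96.6, 0) = 0, max(-37.1, 0) = 0, max(1.15, 0) = 1.15
Node u (S = 119): V_u = e^(−0.12)·[0.3883·0.0000 + 0.6117·0.0000] = 0.0000
Node d (S = 76.5): V_d = e^(−0.12)·[0.3883·0.0000 + 0.6117·1.1500] = 0.6239
Node 0 (S = 85): V_0 = e^(−0.12)·[0.3883·0.0000 + 0.6117·0.6239] = 0.3384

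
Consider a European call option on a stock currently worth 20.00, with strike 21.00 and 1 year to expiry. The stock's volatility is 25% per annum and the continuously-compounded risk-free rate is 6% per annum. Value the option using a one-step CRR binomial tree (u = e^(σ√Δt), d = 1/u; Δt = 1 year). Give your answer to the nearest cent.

2.47

CRR parameters: u = e^(σ√Δt) = e^(0.25·√1) = 1.2840, d = 1/u = 0.7788
Per-period rate: rΔt = 0.06·1 = 0.06, so R = e^0.06 = 1.0618
Risk-neutral probability p = (e^0.06 − 0.7788)/(1.2840 − 0.7788) = 0.2830/0.5052 = 0.5602
Terminal stock prices: S_u = 25.68, S_d = 15.58
Terminal payoffs (S − K): max(4.681, 0) = 4.681, max(-5.424, 0) = 0
Node 0 (S = 20): V_0 = e^(−0.06)·[0.5602·4.6805 + 0.4398·0.0000] = 2.4694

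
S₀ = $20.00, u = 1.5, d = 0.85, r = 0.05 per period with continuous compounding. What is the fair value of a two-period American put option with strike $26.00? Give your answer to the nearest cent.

Risk-neutral probability p = (e^0.05 − 0.85)/(1.5 − 0.85) = 0.2013/0.6500 = 0.3096
Terminal stock prices: S_uu = 45, S_ud = 25.5, S_dd = 14.45
Terminal payoffs (K − S): max(-19, 0) = 0, max(0.5, 0) = 0.5, max(11.55, 0) = 11.55
Node u (S = 30): continuation = e^(−0.05)·[0.3096·0.0000 + 0.6904·0.5000] = 0.3283; exercise value = 0.0000 ≤ continuation, so V_u = 0.3283
Node d (S = 17): continuation = e^(−0.05)·[0.3096·0.5000 + 0.6904·11.5500] = 7.7320; exercise value = 9.0000 > continuation, so V_d = 9.0000 (exercise)
Node 0 (S = 20): continuation = e^(−0.05)·[0.3096·0.3283 + 0.6904·9.0000] = 6.0069; exercise value = 6.0000 ≤ continuation, so V_0 = 6.0069

$6.01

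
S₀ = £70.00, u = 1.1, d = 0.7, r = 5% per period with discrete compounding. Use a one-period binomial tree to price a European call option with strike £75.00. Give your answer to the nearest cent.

£1.67

Risk-neutral probability p = (1 + 0.05 − 0.7)/(1.1 − 0.7) = 0.3500/0.4000 = 0.8750
Terminal stock prices: S_u = 77, S_d = 49
Terminal payoffs (S − K): max(2, 0) = 2, max(-26, 0) = 0
Node 0 (S = 70): V_0 = 1/1.05·[0.8750·2.0000 + 0.1250·0.0000] = 1.6667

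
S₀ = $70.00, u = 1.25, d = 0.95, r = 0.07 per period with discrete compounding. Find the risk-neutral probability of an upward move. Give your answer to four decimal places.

p = 0.4000

Risk-neutral probability p = (1 + 0.07 − 0.95)/(1.25 − 0.95) = 0.1200/0.3000 = 0.4000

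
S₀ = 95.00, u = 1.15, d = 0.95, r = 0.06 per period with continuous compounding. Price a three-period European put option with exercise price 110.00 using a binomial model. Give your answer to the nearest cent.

5.15

Risk-neutral probability p = (e^0.06 − 0.95)/(1.15 − 0.95) = 0.1118/0.2000 = 0.5592
Terminal stock prices: S_uuu = 144.5, S_uud = 119.4, S_udd = 98.6, S_ddd = 81.45
Terminal payoffs (K − S): max(-34.48, 0) = 0, max(-9.356, 0) = 0, max(11.4, 0) = 11.4, max(28.55, 0) = 28.55
Node uu (S = 125.6): V_uu = e^(−0.06)·[0.5592·0.0000 + 0.4408·0.0000] = 0.0000
Node ud (S = 103.8): V_ud = e^(−0.06)·[0.5592·0.0000 + 0.4408·11.4019] = 4.7334
Node dd (S = 85.74): V_dd = e^(−0.06)·[0.5592·11.4019 + 0.4408·28.5494] = 17.8566
Node u (S = 109.2): V_u = e^(−0.06)·[0.5592·0.0000 + 0.4408·4.7334] = 1.9651
Node d (S = 90.25): V_d = e^(−0.06)·[0.5592·4.7334 + 0.4408·17.8566] = 9.9058
Node 0 (S = 95): V_0 = e^(−0.06)·[0.5592·1.9651 + 0.4408·9.9058] = 5.1472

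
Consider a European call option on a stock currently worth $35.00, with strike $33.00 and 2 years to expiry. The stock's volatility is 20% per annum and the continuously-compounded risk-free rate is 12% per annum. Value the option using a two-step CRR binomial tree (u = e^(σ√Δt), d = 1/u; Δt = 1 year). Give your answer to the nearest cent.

$9.45

CRR parameters: u = e^(σ√Δt) = e^(0.2·√1) = 1.2214, d = 1/u = 0.8187
Per-period rate: rΔt = 0.12·1 = 0.12, so R = e^0.12 = 1.1275
Risk-neutral probability p = (e^0.12 − 0.8187)/(1.2214 − 0.8187) = 0.3088/0.4027 = 0.7668
Terminal stock prices: S_uu = 52.21, S_ud = 35, S_dd = 23.46
Terminal payoffs (S − K): max(19.21, 0) = 19.21, max(2, 0) = 2, max(-9.539, 0) = 0
Node u (S = 42.75): V_u = e^(−0.12)·[0.7668·19.2139 + 0.2332·2.0000] = 13.4807
Node d (S = 28.66): V_d = e^(−0.12)·[0.7668·2.0000 + 0.2332·0.0000] = 1.3602
Node 0 (S = 35): V_0 = e^(−0.12)·[0.7668·13.4807 + 0.2332·1.3602] = 9.4494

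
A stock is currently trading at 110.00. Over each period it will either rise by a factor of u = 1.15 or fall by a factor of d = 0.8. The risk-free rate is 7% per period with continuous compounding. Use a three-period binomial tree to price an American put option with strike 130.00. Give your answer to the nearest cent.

20.00

Risk-neutral probability p = (e^0.07 − 0.8)/(1.15 − 0.8) = 0.2725/0.3500 = 0.7786
Terminal stock prices: S_uuu = 167.3, S_uud = 116.4, S_udd = 80.96, S_ddd = 56.32
Terminal payoffs (K − S): max(-37.3, 0) = 0, max(13.62, 0) = 13.62, max(49.04, 0) = 49.04, max(73.68, 0) = 73.68
Node uu (S = 145.5): continuation = e^(−0.07)·[0.7786·0.0000 + 0.2214·13.6200] = 2.8117; exercise value = 0.0000 ≤ continuation, so V_uu = 2.8117
Node ud (S = 101.2): continuation = e^(−0.07)·[0.7786·13.6200 + 0.2214·49.0400] = 20.0112; exercise value = 28.8000 > continuation, so V_ud = 28.8000 (exercise)
Node dd (S = 70.4): continuation = e^(−0.07)·[0.7786·49.0400 + 0.2214·73.6800] = 50.8112; exercise value = 59.6000 > continuation, so V_dd = 59.6000 (exercise)
Node u (S = 126.5): continuation = e^(−0.07)·[0.7786·2.8117 + 0.2214·28.8000] = 7.9865; exercise value = 3.5000 ≤ continuation, so V_u = 7.9865
Node d (S = 88): continuation = e^(−0.07)·[0.7786·28.8000 + 0.2214·59.6000] = 33.2112; exercise value = 42.0000 > continuation, so V_d = 42.0000 (exercise)
Node 0 (S = 110): continuation = e^(−0.07)·[0.7786·7.9865 + 0.2214·42.0000] = 14.4682; exercise value = 20.0000 > continuation, so V_0 = 20.0000 (exercise)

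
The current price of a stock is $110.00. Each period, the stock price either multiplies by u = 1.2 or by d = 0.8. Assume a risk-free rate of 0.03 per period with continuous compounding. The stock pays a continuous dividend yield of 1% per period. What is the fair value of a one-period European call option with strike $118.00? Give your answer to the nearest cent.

$7.48

Per-period risk-free factor R = e^0.03 = 1.0305; dividend-adjusted growth = e^(0.03−0.01) = 1.0202.
Risk-neutral probability p = (1.0202 − 0.8)/(1.2 − 0.8) = 0.2202/0.4000 = 0.5505
Terminal stock prices: S_u = 132, S_d = 88
Terminal payoffs (S − K): max(14, 0) = 14, max(-30, 0) = 0
Node 0 (S = 110): V_0 = e^(−0.03)·[0.5505·14.0000 + 0.4495·0.0000] = 7.4793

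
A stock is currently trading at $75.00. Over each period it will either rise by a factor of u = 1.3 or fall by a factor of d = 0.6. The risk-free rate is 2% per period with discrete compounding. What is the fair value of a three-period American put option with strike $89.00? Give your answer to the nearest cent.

Risk-neutral probability p = (1 + 0.02 − 0.6)/(1.3 − 0.6) = 0.4200/0.7000 = 0.6000
Terminal stock prices: S_uuu = 164.8, S_uud = 76.05, S_udd = 35.1, S_ddd = 16.2
Terminal payoffs (K − S): max(-75.78, 0) = 0, max(12.95, 0) = 12.95, max(53.9, 0) = 53.9, max(72.8, 0) = 72.8
Node uu (S = 126.8): continuation = 1/1.02·[0.6000·0.0000 + 0.4000·12.9500] = 5.0784; exercise value = 0.0000 ≤ continuation, so V_uu = 5.0784
Node ud (S = 58.5): continuation = 1/1.02·[0.6000·12.9500 + 0.4000·53.9000] = 28.7549; exercise value = 30.5000 > continuation, so V_ud = 30.5000 (exercise)
Node dd (S = 27): continuation = 1/1.02·[0.6000·53.9000 + 0.4000·72.8000] = 60.2549; exercise value = 62.0000 > continuation, so V_dd = 62.0000 (exercise)
Node u (S = 97.5): continuation = 1/1.02·[0.6000·5.0784 + 0.4000·30.5000] = 14.9481; exercise value = 0.0000 ≤ continuation, so V_u = 14.9481
Node d (S = 45): continuation = 1/1.02·[0.6000·30.5000 + 0.4000·62.0000] = 42.2549; exercise value = 44.0000 > continuation, so V_d = 44.0000 (exercise)
Node 0 (S = 75): continuation = 1/1.02·[0.6000·14.9481 + 0.4000·44.0000] = 26.0479; exercise value = 14.0000 ≤ continuation, so V_0 = 26.0479

$26.05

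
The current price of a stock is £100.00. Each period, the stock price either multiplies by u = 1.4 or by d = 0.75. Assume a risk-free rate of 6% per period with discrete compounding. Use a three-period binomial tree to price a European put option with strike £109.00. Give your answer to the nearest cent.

Risk-neutral probability p = (1 + 0.06 − 0.75)/(1.4 − 0.75) = 0.3100/0.6500 = 0.4769
Terminal stock prices: S_uuu = 274.4, S_uud = 147, S_udd = 78.75, S_ddd = 42.19
Terminal payoffs (K − S): max(-165.4, 0) = 0, max(-38, 0) = 0, max(30.25, 0) = 30.25, max(66.81, 0) = 66.81
Node uu (S = 196): V_uu = 1/1.06·[0.4769·0.0000 + 0.5231·0.0000] = 0.0000
Node ud (S = 105): V_ud = 1/1.06·[0.4769·0.0000 + 0.5231·30.2500] = 14.9274
Node dd (S = 56.25): V_dd = 1/1.06·[0.4769·30.2500 + 0.5231·66.8125] = 46.5802
Node u (S = 140): V_u = 1/1.06·[0.4769·0.0000 + 0.5231·14.9274] = 7.3662
Node d (S = 75): V_d = 1/1.06·[0.4769·14.9274 + 0.5231·46.5802] = 29.7021
Node 0 (S = 100): V_0 = 1/1.06·[0.4769·7.3662 + 0.5231·29.7021] = 17.9713

£17.97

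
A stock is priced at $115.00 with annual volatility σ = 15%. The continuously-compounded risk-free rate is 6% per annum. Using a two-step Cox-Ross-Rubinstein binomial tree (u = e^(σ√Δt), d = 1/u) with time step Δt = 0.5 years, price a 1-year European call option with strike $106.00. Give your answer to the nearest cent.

$16.97

CRR parameters: u = e^(σ√Δt) = e^(0.15·√0.5) = 1.1119, d = 1/u = 0.8994
Per-period rate: rΔt = 0.06·0.5 = 0.03, so R = e^0.03 = 1.0305
Risk-neutral probability p = (e^0.03 − 0.8994)/(1.1119 − 0.8994) = 0.1311/0.2125 = 0.6168
Terminal stock prices: S_uu = 142.2, S_ud = 115, S_dd = 93.02
Terminal payoffs (S − K): max(36.18, 0) = 36.18, max(9, 0) = 9, max(-12.98, 0) = 0
Node u (S = 127.9): V_u = e^(−0.03)·[0.6168·36.1758 + 0.3832·9.0000] = 25.0007
Node d (S = 103.4): V_d = e^(−0.03)·[0.6168·9.0000 + 0.3832·0.0000] = 5.3872
Node 0 (S = 115): V_0 = e^(−0.03)·[0.6168·25.0007 + 0.3832·5.3872] = 16.9681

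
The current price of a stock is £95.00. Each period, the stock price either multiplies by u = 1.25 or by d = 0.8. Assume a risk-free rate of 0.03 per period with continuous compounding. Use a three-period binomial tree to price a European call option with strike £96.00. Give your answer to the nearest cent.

Risk-neutral probability p = (e^0.03 − 0.8)/(1.25 − 0.8) = 0.2305/0.4500 = 0.5121
Terminal stock prices: S_uuu = 185.5, S_uud = 118.8, S_udd = 76, S_ddd = 48.64
Terminal payoffs (S − K): max(89.55, 0) = 89.55, max(22.75, 0) = 22.75, max(-20, 0) = 0, max(-47.36, 0) = 0
Node uu (S = 148.4): V_uu = e^(−0.03)·[0.5121·89.5469 + 0.4879·22.7500] = 55.2747
Node ud (S = 95): V_ud = e^(−0.03)·[0.5121·22.7500 + 0.4879·0.0000] = 11.3064
Node dd (S = 60.8): V_dd = e^(−0.03)·[0.5121·0.0000 + 0.4879·0.0000] = 0.0000
Node u (S = 118.8): V_u = e^(−0.03)·[0.5121·55.2747 + 0.4879·11.3064] = 32.8239
Node d (S = 76): V_d = e^(−0.03)·[0.5121·11.3064 + 0.4879·0.0000] = 5.6191
Node 0 (S = 95): V_0 = e^(−0.03)·[0.5121·32.8239 + 0.4879·5.6191] = 18.9734

£18.97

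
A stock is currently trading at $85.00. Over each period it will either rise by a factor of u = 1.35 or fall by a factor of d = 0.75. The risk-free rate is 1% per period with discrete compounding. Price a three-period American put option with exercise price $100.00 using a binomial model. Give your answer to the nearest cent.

Risk-neutral probability p = (1 + 0.01 − 0.75)/(1.35 − 0.75) = 0.2600/0.6000 = 0.4333
Terminal stock prices: S_uuu = 209.1, S_uud = 116.2, S_udd = 64.55, S_ddd = 35.86
Terminal payoffs (K − S): max(-109.1, 0) = 0, max(-16.18, 0) = 0, max(35.45, 0) = 35.45, max(64.14, 0) = 64.14
Node uu (S = 154.9): continuation = 1/1.01·[0.4333·0.0000 + 0.5667·0.0000] = 0.0000; exercise value = 0.0000 ≤ continuation, so V_uu = 0.0000
Node ud (S = 86.06): continuation = 1/1.01·[0.4333·0.0000 + 0.5667·35.4531] = 19.8912; exercise value = 13.9375 ≤ continuation, so V_ud = 19.8912
Node dd (S = 47.81): continuation = 1/1.01·[0.4333·35.4531 + 0.5667·64.1406] = 51.1974; exercise value = 52.1875 > continuation, so V_dd = 52.1875 (exercise)
Node u (S = 114.8): continuation = 1/1.01·[0.4333·0.0000 + 0.5667·19.8912] = 11.1601; exercise value = 0.0000 ≤ continuation, so V_u = 11.1601
Node d (S = 63.75): continuation = 1/1.01·[0.4333·19.8912 + 0.5667·52.1875] = 37.8143; exercise value = 36.2500 ≤ continuation, so V_d = 37.8143
Node 0 (S = 85): continuation = 1/1.01·[0.4333·11.1601 + 0.5667·37.8143] = 26.0041; exercise value = 15.0000 ≤ continuation, so V_0 = 26.0041

$26.00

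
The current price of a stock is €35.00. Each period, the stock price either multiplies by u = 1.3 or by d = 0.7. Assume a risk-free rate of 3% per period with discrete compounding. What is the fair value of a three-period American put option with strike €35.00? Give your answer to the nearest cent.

€6.00

Risk-neutral probability p = (1 + 0.03 − 0.7)/(1.3 − 0.7) = 0.3300/0.6000 = 0.5500
Terminal stock prices: S_uuu = 76.89, S_uud = 41.41, S_udd = 22.29, S_ddd = 12
Terminal payoffs (K − S): max(-41.89, 0) = 0, max(-6.405, 0) = 0, max(12.71, 0) = 12.71, max(23, 0) = 23
Node uu (S = 59.15): continuation = 1/1.03·[0.5500·0.0000 + 0.4500·0.0000] = 0.0000; exercise value = 0.0000 ≤ continuation, so V_uu = 0.0000
Node ud (S = 31.85): continuation = 1/1.03·[0.5500·0.0000 + 0.4500·12.7050] = 5.5507; exercise value = 3.1500 ≤ continuation, so V_ud = 5.5507
Node dd (S = 17.15): continuation = 1/1.03·[0.5500·12.7050 + 0.4500·22.9950] = 16.8306; exercise value = 17.8500 > continuation, so V_dd = 17.8500 (exercise)
Node u (S = 45.5): continuation = 1/1.03·[0.5500·0.0000 + 0.4500·5.5507] = 2.4251; exercise value = 0.0000 ≤ continuation, so V_u = 2.4251
Node d (S = 24.5): continuation = 1/1.03·[0.5500·5.5507 + 0.4500·17.8500] = 10.7625; exercise value = 10.5000 ≤ continuation, so V_d = 10.7625
Node 0 (S = 35): continuation = 1/1.03·[0.5500·2.4251 + 0.4500·10.7625] = 5.9970; exercise value = 0.0000 ≤ continuation, so V_0 = 5.9970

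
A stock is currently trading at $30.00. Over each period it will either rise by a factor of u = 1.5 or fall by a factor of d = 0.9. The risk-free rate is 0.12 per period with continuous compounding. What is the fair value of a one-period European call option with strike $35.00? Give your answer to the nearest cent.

Risk-neutral probability p = (e^0.12 − 0.9)/(1.5 − 0.9) = 0.2275/0.6000 = 0.3792
Terminal stock prices: S_u = 45, S_d = 27
Terminal payoffs (S − K): max(10, 0) = 10, max(-8, 0) = 0
Node 0 (S = 30): V_0 = e^(−0.12)·[0.3792·10.0000 + 0.6208·0.0000] = 3.3629

$3.36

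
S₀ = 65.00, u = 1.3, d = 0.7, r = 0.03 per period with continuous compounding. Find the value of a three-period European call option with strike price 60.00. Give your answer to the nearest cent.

18.96

Risk-neutral probability p = (e^0.03 − 0.7)/(1.3 − 0.7) = 0.3305/0.6000 = 0.5508
Terminal stock prices: S_uuu = 142.8, S_uud = 76.89, S_udd = 41.4, S_ddd = 22.29
Terminal payoffs (S − K): max(82.81, 0) = 82.81, max(16.89, 0) = 16.89, max(-18.6, 0) = 0, max(-37.71, 0) = 0
Node uu (S = 109.9): V_uu = e^(−0.03)·[0.5508·82.8050 + 0.4492·16.8950] = 51.6233
Node ud (S = 59.15): V_ud = e^(−0.03)·[0.5508·16.8950 + 0.4492·0.0000] = 9.0300
Node dd (S = 31.85): V_dd = e^(−0.03)·[0.5508·0.0000 + 0.4492·0.0000] = 0.0000
Node u (S = 84.5): V_u = e^(−0.03)·[0.5508·51.6233 + 0.4492·9.0300] = 31.5284
Node d (S = 45.5): V_d = e^(−0.03)·[0.5508·9.0300 + 0.4492·0.0000] = 4.8264
Node 0 (S = 65): V_0 = e^(−0.03)·[0.5508·31.5284 + 0.4492·4.8264] = 18.9554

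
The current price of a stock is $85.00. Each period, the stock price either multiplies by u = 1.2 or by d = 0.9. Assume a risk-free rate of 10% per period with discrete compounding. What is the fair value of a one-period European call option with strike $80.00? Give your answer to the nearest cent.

Risk-neutral probability p = (1 + 0.1 − 0.9)/(1.2 − 0.9) = 0.2000/0.3000 = 0.6667
Terminal stock prices: S_u = 102, S_d = 76.5
Terminal payoffs (S − K): max(22, 0) = 22, max(-3.5, 0) = 0
Node 0 (S = 85): V_0 = 1/1.1·[0.6667·22.0000 + 0.3333·0.0000] = 13.3333

$13.33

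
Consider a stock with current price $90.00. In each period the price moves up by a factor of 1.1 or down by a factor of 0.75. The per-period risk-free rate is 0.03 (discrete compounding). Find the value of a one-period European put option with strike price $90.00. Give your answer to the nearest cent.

$4.37

Risk-neutral probability p = (1 + 0.03 − 0.75)/(1.1 − 0.75) = 0.2800/0.3500 = 0.8000
Terminal stock prices: S_u = 99, S_d = 67.5
Terminal payoffs (K − S): max(-9, 0) = 0, max(22.5, 0) = 22.5
Node 0 (S = 90): V_0 = 1/1.03·[0.8000·0.0000 + 0.2000·22.5000] = 4.3689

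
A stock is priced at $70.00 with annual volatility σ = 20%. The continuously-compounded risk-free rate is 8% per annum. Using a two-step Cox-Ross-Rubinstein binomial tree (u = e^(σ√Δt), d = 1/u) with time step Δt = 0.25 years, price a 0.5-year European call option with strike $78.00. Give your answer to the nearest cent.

CRR parameters: u = e^(σ√Δt) = e^(0.2·√0.25) = 1.1052, d = 1/u = 0.9048
Per-period rate: rΔt = 0.08·0.25 = 0.02, so R = e^0.02 = 1.0202
Risk-neutral probability p = (e^0.02 − 0.9048)/(1.1052 − 0.9048) = 0.1154/0.2003 = 0.5759
Terminal stock prices: S_uu = 85.5, S_ud = 70, S_dd = 57.31
Terminal payoffs (S − K): max(7.498, 0) = 7.498, max(-8, 0) = 0, max(-20.69, 0) = 0
Node u (S = 77.36): V_u = e^(−0.02)·[0.5759·7.4982 + 0.4241·0.0000] = 4.2324
Node d (S = 63.34): V_d = e^(−0.02)·[0.5759·0.0000 + 0.4241·0.0000] = 0.0000
Node 0 (S = 70): V_0 = e^(−0.02)·[0.5759·4.2324 + 0.4241·0.0000] = 2.3890

$2.39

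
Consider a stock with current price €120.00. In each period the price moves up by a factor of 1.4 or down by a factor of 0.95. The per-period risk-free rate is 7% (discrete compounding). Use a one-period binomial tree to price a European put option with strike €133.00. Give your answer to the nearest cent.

Risk-neutral probability p = (1 + 0.07 − 0.95)/(1.4 − 0.95) = 0.1200/0.4500 = 0.2667
Terminal stock prices: S_u = 168, S_d = 114
Terminal payoffs (K − S): max(-35, 0) = 0, max(19, 0) = 19
Node 0 (S = 120): V_0 = 1/1.07·[0.2667·0.0000 + 0.7333·19.0000] = 13.0218

€13.02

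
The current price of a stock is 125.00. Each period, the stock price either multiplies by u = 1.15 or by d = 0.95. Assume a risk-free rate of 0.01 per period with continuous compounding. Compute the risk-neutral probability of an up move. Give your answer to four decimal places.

Risk-neutral probability p = (e^0.01 − 0.95)/(1.15 − 0.95) = 0.0601/0.2000 = 0.3003

p = 0.3003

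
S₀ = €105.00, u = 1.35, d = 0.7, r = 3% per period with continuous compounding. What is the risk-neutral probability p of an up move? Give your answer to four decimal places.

Risk-neutral probability p = (e^0.03 − 0.7)/(1.35 − 0.7) = 0.3305/0.6500 = 0.5084

p = 0.5084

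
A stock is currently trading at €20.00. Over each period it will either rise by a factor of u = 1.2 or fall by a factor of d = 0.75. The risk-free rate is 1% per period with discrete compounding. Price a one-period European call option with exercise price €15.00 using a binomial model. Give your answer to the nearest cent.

€5.15

Risk-neutral probability p = (1 + 0.01 − 0.75)/(1.2 − 0.75) = 0.2600/0.4500 = 0.5778
Terminal stock prices: S_u = 24, S_d = 15
Terminal payoffs (S − K): max(9, 0) = 9, max(0, 0) = 0
Node 0 (S = 20): V_0 = 1/1.01·[0.5778·9.0000 + 0.4222·0.0000] = 5.1485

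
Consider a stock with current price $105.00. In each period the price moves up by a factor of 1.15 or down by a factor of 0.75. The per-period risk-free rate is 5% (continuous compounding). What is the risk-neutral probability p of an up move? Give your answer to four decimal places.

p = 0.7532

Risk-neutral probability p = (e^0.05 − 0.75)/(1.15 − 0.75) = 0.3013/0.4000 = 0.7532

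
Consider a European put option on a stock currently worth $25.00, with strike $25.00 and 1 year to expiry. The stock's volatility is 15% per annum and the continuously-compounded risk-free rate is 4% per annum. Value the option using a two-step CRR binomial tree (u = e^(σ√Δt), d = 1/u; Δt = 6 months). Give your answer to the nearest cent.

CRR parameters: u = e^(σ√Δt) = e^(0.15·√0.5) = 1.1119, d = 1/u = 0.8994
Per-period rate: rΔt = 0.04·0.5 = 0.02, so R = e^0.02 = 1.0202
Risk-neutral probability p = (e^0.02 − 0.8994)/(1.1119 − 0.8994) = 0.1208/0.2125 = 0.5686
Terminal stock prices: S_uu = 30.91, S_ud = 25, S_dd = 20.22
Terminal payoffs (K − S): max(-5.908, 0) = 0, max(0, 0) = 0, max(4.779, 0) = 4.779
Node u (S = 27.8): V_u = e^(−0.02)·[0.5686·0.0000 + 0.4314·0.0000] = 0.0000
Node d (S = 22.48): V_d = e^(−0.02)·[0.5686·0.0000 + 0.4314·4.7786] = 2.0208
Node 0 (S = 25): V_0 = e^(−0.02)·[0.5686·0.0000 + 0.4314·2.0208] = 0.8546

$0.85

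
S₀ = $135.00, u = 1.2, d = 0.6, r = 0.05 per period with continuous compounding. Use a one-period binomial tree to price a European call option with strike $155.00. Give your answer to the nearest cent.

Risk-neutral probability p = (e^0.05 − 0.6)/(1.2 − 0.6) = 0.4513/0.6000 = 0.7521
Terminal stock prices: S_u = 162, S_d = 81
Terminal payoffs (S − K): max(7, 0) = 7, max(-74, 0) = 0
Node 0 (S = 135): V_0 = e^(−0.05)·[0.7521·7.0000 + 0.2479·0.0000] = 5.0081

$5.01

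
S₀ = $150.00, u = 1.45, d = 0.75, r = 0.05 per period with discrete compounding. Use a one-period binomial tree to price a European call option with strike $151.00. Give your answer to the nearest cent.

Risk-neutral probability p = (1 + 0.05 − 0.75)/(1.45 − 0.75) = 0.3000/0.7000 = 0.4286
Terminal stock prices: S_u = 217.5, S_d = 112.5
Terminal payoffs (S − K): max(66.5, 0) = 66.5, max(-38.5, 0) = 0
Node 0 (S = 150): V_0 = 1/1.05·[0.4286·66.5000 + 0.5714·0.0000] = 27.1429

$27.14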